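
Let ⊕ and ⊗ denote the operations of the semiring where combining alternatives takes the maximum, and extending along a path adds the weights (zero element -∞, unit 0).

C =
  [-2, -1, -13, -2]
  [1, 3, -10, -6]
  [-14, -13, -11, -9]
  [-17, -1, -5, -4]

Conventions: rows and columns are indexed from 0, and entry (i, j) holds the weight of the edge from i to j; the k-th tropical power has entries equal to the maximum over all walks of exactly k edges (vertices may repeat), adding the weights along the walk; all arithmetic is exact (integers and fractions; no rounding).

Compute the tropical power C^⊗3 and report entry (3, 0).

C^⊗2:
  [0, 2, -7, -4]
  [4, 6, -7, -1]
  [-12, -10, -14, -13]
  [0, 2, -9, -7]
C^⊗3:
  [3, 5, -8, -2]
  [7, 9, -4, 2]
  [-9, -7, -18, -14]
  [3, 5, -8, -2]
Key observation: the optimum is the walk 3->1->1->0, with weight (-1) + 3 + 1 = 3.
Optimal value attained by: walk 3->1->1->0.
Answer: (C^⊗3)[3][0] = 3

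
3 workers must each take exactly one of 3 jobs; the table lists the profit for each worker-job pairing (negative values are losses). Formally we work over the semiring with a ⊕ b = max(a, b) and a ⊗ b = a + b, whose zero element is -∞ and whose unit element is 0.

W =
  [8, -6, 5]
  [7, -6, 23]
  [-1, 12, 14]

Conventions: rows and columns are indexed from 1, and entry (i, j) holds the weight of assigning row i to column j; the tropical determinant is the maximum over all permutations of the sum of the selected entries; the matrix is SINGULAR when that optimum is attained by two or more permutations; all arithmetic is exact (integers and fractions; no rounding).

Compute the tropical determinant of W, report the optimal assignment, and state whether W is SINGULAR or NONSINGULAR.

σ = (1, 2, 3): 8 + (-6) + 14 = 16
σ = (1, 3, 2): 8 + 23 + 12 = 43
σ = (2, 1, 3): (-6) + 7 + 14 = 15
σ = (2, 3, 1): (-6) + 23 + (-1) = 16
σ = (3, 1, 2): 5 + 7 + 12 = 24
σ = (3, 2, 1): 5 + (-6) + (-1) = -2
Optimal value attained by: σ = (1, 3, 2).
Answer: det⊕(W) = 43; verdict: NONSINGULAR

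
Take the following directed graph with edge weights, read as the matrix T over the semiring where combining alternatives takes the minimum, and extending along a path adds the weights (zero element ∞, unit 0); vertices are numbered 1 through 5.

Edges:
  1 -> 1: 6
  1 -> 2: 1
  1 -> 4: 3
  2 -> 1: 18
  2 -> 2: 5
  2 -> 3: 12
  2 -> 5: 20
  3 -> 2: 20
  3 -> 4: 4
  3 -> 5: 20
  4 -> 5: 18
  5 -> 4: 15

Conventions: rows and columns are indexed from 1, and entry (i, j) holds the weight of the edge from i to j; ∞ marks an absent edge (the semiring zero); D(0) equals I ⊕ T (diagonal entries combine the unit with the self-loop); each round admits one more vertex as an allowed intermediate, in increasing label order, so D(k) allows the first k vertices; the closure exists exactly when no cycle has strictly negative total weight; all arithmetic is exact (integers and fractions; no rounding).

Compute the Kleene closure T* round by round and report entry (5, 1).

D(0):
  [0, 1, ∞, 3, ∞]
  [18, 0, 12, ∞, 20]
  [∞, 20, 0, 4, 20]
  [∞, ∞, ∞, 0, 18]
  [∞, ∞, ∞, 15, 0]
D(1):
  [0, 1, ∞, 3, ∞]
  [18, 0, 12, 21, 20]
  [∞, 20, 0, 4, 20]
  [∞, ∞, ∞, 0, 18]
  [∞, ∞, ∞, 15, 0]
D(2):
  [0, 1, 13, 3, 21]
  [18, 0, 12, 21, 20]
  [38, 20, 0, 4, 20]
  [∞, ∞, ∞, 0, 18]
  [∞, ∞, ∞, 15, 0]
D(3):
  [0, 1, 13, 3, 21]
  [18, 0, 12, 16, 20]
  [38, 20, 0, 4, 20]
  [∞, ∞, ∞, 0, 18]
  [∞, ∞, ∞, 15, 0]
D(4):
  [0, 1, 13, 3, 21]
  [18, 0, 12, 16, 20]
  [38, 20, 0, 4, 20]
  [∞, ∞, ∞, 0, 18]
  [∞, ∞, ∞, 15, 0]
D(5):
  [0, 1, 13, 3, 21]
  [18, 0, 12, 16, 20]
  [38, 20, 0, 4, 20]
  [∞, ∞, ∞, 0, 18]
  [∞, ∞, ∞, 15, 0]
Answer: T*[5][1] = ∞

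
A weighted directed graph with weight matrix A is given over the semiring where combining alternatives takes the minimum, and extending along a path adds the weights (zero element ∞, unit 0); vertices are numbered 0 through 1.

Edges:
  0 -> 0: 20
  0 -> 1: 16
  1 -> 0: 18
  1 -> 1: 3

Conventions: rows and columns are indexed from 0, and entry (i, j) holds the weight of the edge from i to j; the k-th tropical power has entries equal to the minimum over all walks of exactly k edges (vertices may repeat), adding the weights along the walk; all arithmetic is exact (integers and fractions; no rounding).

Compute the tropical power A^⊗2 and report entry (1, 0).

A^⊗2:
  [34, 19]
  [21, 6]
Key observation: the optimum is the walk 1->1->0, with weight 3 + 18 = 21.
Optimal value attained by: walk 1->1->0.
Answer: (A^⊗2)[1][0] = 21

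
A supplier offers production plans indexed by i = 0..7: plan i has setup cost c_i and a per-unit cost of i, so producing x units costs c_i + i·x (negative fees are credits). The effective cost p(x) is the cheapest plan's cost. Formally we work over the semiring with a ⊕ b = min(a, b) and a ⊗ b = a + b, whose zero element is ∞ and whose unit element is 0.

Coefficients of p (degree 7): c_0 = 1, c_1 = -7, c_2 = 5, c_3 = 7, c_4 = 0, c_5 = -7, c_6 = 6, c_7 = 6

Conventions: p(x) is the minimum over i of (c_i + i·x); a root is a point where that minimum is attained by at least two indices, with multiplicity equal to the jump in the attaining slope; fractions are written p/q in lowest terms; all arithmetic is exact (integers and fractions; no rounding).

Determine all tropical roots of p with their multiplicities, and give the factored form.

hull edge (i=0, c=1) to (i=1, c=-7): slope -8, span 1
hull edge (i=1, c=-7) to (i=5, c=-7): slope 0, span 4
hull edge (i=5, c=-7) to (i=7, c=6): slope 13/2, span 2
Factored form: p(x) = 6 ⊗ (x ⊕ (-13/2)) ⊗ (x ⊕ (-13/2)) ⊗ (x ⊕ 0) ⊗ (x ⊕ 0) ⊗ (x ⊕ 0) ⊗ (x ⊕ 0) ⊗ (x ⊕ 8)
Answer: roots = -13/2 (mult 2), 0 (mult 4), 8 (mult 1)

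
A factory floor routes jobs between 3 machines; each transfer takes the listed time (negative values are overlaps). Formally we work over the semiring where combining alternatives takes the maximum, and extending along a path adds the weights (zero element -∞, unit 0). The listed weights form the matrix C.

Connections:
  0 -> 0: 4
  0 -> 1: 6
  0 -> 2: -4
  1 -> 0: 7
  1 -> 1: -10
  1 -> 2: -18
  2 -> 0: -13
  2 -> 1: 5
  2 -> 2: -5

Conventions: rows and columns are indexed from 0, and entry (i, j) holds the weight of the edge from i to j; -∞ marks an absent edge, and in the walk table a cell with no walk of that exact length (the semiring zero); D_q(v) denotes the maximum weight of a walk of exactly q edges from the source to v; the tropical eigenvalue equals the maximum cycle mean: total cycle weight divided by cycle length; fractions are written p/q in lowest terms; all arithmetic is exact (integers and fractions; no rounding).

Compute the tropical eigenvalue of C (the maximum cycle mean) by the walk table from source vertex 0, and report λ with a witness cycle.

q=0: [0, -∞, -∞]
q=1: [4, 6, -4]
q=2: [13, 10, 0]
q=3: [17, 19, 9]
Optimal cycle mean attained by: cycle 0->1->0, total 6 + 7, length 2.
Answer: λ = 13/2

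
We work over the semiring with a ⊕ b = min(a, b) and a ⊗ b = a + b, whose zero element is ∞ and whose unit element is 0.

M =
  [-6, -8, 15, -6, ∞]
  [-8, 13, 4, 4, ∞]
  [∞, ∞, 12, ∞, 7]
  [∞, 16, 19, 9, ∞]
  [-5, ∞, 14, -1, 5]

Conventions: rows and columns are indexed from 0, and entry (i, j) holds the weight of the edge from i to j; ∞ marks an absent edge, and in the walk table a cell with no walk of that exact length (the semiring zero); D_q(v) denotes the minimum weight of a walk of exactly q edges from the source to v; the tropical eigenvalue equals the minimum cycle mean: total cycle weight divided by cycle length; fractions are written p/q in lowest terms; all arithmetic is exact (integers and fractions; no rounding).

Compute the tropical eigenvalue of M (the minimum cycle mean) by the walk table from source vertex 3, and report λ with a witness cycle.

q=0: [∞, ∞, ∞, 0, ∞]
q=1: [∞, 16, 19, 9, ∞]
q=2: [8, 25, 20, 18, 26]
q=3: [2, 0, 23, 2, 27]
q=4: [-8, -6, 4, -4, 30]
q=5: [-14, -16, -2, -14, 11]
Optimal cycle mean attained by: cycle 0->1->0, total (-8) + (-8), length 2.
Answer: λ = -8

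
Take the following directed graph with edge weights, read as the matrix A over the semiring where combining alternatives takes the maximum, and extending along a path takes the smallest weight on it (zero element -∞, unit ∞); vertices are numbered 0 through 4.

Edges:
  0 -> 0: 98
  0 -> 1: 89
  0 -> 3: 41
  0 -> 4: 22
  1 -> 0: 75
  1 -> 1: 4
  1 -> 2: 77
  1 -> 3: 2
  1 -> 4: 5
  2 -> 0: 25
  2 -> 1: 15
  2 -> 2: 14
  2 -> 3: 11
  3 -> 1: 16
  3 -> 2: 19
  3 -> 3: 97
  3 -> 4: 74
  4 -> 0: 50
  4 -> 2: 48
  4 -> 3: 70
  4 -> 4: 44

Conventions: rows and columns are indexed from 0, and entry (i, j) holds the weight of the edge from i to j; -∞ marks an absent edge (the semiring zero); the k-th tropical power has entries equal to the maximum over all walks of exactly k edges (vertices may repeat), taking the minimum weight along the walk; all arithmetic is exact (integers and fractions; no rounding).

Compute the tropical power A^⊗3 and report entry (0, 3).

A^⊗2:
  [98, 89, 77, 41, 41]
  [75, 75, 14, 41, 22]
  [25, 25, 15, 25, 22]
  [50, 16, 48, 97, 74]
  [50, 50, 44, 70, 70]
A^⊗3:
  [98, 89, 77, 41, 41]
  [75, 75, 75, 41, 41]
  [25, 25, 25, 25, 25]
  [50, 50, 48, 97, 74]
  [50, 50, 50, 70, 70]
Key observation: the optimum is the walk 0->0->0->3, with weight 98 min 98 min 41 = 41.
Optimal value attained by: walk 0->0->0->3.
Answer: (A^⊗3)[0][3] = 41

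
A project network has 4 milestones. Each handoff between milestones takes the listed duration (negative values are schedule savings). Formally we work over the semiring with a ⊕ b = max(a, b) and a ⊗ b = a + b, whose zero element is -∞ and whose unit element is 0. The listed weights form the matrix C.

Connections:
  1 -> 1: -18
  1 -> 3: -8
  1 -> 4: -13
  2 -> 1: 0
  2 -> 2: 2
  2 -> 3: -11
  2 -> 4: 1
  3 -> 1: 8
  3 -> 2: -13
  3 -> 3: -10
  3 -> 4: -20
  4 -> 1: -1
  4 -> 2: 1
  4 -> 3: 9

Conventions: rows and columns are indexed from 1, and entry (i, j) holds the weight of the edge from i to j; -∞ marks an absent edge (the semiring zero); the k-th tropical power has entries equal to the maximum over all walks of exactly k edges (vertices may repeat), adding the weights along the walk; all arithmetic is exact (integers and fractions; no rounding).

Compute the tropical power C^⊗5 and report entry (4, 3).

C^⊗2:
  [0, -12, -4, -28]
  [2, 4, 10, 3]
  [-2, -11, 0, -5]
  [17, 3, -1, 2]
C^⊗3:
  [4, -10, -8, -11]
  [18, 6, 12, 5]
  [8, -4, 4, -10]
  [7, 5, 11, 4]
C^⊗4:
  [0, -8, -2, -9]
  [20, 8, 14, 7]
  [12, -2, 0, -3]
  [19, 7, 13, 6]
C^⊗5:
  [6, -6, 0, -7]
  [22, 10, 16, 9]
  [8, 0, 6, -1]
  [21, 9, 15, 8]
Key observation: the optimum is the walk 4->2->2->2->4->3, with weight 1 + 2 + 2 + 1 + 9 = 15.
Optimal value attained by: walk 4->2->2->2->4->3.
Answer: (C^⊗5)[4][3] = 15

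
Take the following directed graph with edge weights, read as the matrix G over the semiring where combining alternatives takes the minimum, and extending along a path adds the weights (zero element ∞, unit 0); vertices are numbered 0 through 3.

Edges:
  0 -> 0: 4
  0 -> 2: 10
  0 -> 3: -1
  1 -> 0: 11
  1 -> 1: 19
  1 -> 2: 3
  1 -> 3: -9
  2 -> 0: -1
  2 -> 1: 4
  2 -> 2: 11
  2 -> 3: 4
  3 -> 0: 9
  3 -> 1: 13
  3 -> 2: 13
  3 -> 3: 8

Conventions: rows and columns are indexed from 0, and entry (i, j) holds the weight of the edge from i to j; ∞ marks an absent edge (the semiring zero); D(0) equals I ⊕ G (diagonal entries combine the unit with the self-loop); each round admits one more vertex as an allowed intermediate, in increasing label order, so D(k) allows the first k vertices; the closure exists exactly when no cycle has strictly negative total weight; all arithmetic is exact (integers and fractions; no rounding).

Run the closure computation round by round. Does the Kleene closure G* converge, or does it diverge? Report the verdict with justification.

D(0):
  [0, ∞, 10, -1]
  [11, 0, 3, -9]
  [-1, 4, 0, 4]
  [9, 13, 13, 0]
D(1):
  [0, ∞, 10, -1]
  [11, 0, 3, -9]
  [-1, 4, 0, -2]
  [9, 13, 13, 0]
D(2):
  [0, ∞, 10, -1]
  [11, 0, 3, -9]
  [-1, 4, 0, -5]
  [9, 13, 13, 0]
D(3):
  [0, 14, 10, -1]
  [2, 0, 3, -9]
  [-1, 4, 0, -5]
  [9, 13, 13, 0]
D(4):
  [0, 12, 10, -1]
  [0, 0, 3, -9]
  [-1, 4, 0, -5]
  [9, 13, 13, 0]
Key observation: every diagonal entry stays at the unit through all rounds, so no improving cycle exists.
Answer: CONVERGES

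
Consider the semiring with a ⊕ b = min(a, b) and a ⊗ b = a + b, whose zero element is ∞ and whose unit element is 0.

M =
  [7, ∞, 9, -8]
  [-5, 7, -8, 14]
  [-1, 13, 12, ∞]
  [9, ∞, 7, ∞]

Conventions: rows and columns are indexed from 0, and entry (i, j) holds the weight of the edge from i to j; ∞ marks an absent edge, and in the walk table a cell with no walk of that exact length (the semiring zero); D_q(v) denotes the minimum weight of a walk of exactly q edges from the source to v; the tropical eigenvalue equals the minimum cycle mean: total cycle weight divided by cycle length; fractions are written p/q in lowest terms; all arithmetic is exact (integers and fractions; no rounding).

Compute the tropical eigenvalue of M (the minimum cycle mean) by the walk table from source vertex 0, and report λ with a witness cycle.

q=0: [0, ∞, ∞, ∞]
q=1: [7, ∞, 9, -8]
q=2: [1, 22, -1, -1]
q=3: [-2, 12, 6, -7]
q=4: [2, 19, 0, -10]
Optimal cycle mean attained by: cycle 0->3->2->0, total (-8) + 7 + (-1), length 3.
Answer: λ = -2/3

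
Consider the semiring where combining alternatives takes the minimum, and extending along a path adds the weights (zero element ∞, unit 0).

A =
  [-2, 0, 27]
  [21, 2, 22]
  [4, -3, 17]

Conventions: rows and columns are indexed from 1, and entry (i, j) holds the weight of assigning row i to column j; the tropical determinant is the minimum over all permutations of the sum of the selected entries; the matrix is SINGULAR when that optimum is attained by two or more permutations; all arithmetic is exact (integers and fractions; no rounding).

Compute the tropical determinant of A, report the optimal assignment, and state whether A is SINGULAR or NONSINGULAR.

σ = (1, 2, 3): (-2) + 2 + 17 = 17
σ = (1, 3, 2): (-2) + 22 + (-3) = 17
σ = (2, 1, 3): 0 + 21 + 17 = 38
σ = (2, 3, 1): 0 + 22 + 4 = 26
σ = (3, 1, 2): 27 + 21 + (-3) = 45
σ = (3, 2, 1): 27 + 2 + 4 = 33
Optimal value attained by: σ = (1, 2, 3).
Answer: det⊕(A) = 17; verdict: SINGULAR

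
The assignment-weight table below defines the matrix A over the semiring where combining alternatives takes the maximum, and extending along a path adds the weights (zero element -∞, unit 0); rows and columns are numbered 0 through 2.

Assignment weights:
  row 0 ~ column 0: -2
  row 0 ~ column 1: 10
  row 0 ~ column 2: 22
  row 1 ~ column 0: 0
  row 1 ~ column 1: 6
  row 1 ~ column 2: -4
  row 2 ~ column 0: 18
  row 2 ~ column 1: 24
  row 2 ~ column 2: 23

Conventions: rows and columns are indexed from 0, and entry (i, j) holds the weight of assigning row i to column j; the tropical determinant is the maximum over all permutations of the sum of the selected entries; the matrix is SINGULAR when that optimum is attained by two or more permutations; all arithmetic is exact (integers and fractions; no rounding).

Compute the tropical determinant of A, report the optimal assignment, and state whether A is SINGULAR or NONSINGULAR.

σ = (0, 1, 2): (-2) + 6 + 23 = 27
σ = (0, 2, 1): (-2) + (-4) + 24 = 18
σ = (1, 0, 2): 10 + 0 + 23 = 33
σ = (1, 2, 0): 10 + (-4) + 18 = 24
σ = (2, 0, 1): 22 + 0 + 24 = 46
σ = (2, 1, 0): 22 + 6 + 18 = 46
Optimal value attained by: σ = (2, 0, 1).
Answer: det⊕(A) = 46; verdict: SINGULAR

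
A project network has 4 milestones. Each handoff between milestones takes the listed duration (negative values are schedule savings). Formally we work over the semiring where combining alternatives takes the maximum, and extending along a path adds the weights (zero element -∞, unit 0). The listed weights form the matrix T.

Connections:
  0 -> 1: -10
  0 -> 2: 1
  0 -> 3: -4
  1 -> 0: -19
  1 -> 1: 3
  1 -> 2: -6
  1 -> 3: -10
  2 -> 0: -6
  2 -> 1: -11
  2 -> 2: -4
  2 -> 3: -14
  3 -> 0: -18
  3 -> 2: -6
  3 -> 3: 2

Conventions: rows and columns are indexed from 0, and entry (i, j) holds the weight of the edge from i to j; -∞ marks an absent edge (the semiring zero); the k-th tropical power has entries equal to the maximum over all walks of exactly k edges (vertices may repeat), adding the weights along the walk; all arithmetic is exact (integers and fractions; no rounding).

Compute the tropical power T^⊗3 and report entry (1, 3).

T^⊗2:
  [-5, -7, -3, -2]
  [-12, 6, -3, -7]
  [-10, -8, -5, -10]
  [-12, -17, -4, 4]
T^⊗3:
  [-9, -4, -4, 0]
  [-9, 9, 0, -4]
  [-11, -5, -9, -8]
  [-10, -14, -2, 6]
Key observation: the optimum is the walk 1->1->1->3, with weight 3 + 3 + (-10) = -4.
Optimal value attained by: walk 1->1->1->3.
Answer: (T^⊗3)[1][3] = -4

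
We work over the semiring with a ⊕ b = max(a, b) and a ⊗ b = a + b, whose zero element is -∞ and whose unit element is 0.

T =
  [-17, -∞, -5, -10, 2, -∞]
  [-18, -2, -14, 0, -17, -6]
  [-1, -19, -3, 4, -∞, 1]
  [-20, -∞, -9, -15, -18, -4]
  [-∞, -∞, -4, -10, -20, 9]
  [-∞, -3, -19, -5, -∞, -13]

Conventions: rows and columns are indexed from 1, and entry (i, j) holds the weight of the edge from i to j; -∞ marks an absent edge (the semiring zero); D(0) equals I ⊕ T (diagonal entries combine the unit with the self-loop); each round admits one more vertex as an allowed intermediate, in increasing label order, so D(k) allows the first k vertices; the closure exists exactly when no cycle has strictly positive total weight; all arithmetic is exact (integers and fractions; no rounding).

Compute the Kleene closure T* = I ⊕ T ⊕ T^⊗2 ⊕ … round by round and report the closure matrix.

D(0):
  [0, -∞, -5, -10, 2, -∞]
  [-18, 0, -14, 0, -17, -6]
  [-1, -19, 0, 4, -∞, 1]
  [-20, -∞, -9, 0, -18, -4]
  [-∞, -∞, -4, -10, 0, 9]
  [-∞, -3, -19, -5, -∞, 0]
D(1):
  [0, -∞, -5, -10, 2, -∞]
  [-18, 0, -14, 0, -16, -6]
  [-1, -19, 0, 4, 1, 1]
  [-20, -∞, -9, 0, -18, -4]
  [-∞, -∞, -4, -10, 0, 9]
  [-∞, -3, -19, -5, -∞, 0]
D(2):
  [0, -∞, -5, -10, 2, -∞]
  [-18, 0, -14, 0, -16, -6]
  [-1, -19, 0, 4, 1, 1]
  [-20, -∞, -9, 0, -18, -4]
  [-∞, -∞, -4, -10, 0, 9]
  [-21, -3, -17, -3, -19, 0]
D(3):
  [0, -24, -5, -1, 2, -4]
  [-15, 0, -14, 0, -13, -6]
  [-1, -19, 0, 4, 1, 1]
  [-10, -28, -9, 0, -8, -4]
  [-5, -23, -4, 0, 0, 9]
  [-18, -3, -17, -3, -16, 0]
D(4):
  [0, -24, -5, -1, 2, -4]
  [-10, 0, -9, 0, -8, -4]
  [-1, -19, 0, 4, 1, 1]
  [-10, -28, -9, 0, -8, -4]
  [-5, -23, -4, 0, 0, 9]
  [-13, -3, -12, -3, -11, 0]
D(5):
  [0, -21, -2, 2, 2, 11]
  [-10, 0, -9, 0, -8, 1]
  [-1, -19, 0, 4, 1, 10]
  [-10, -28, -9, 0, -8, 1]
  [-5, -23, -4, 0, 0, 9]
  [-13, -3, -12, -3, -11, 0]
D(6):
  [0, 8, -1, 8, 2, 11]
  [-10, 0, -9, 0, -8, 1]
  [-1, 7, 0, 7, 1, 10]
  [-10, -2, -9, 0, -8, 1]
  [-4, 6, -3, 6, 0, 9]
  [-13, -3, -12, -3, -11, 0]
Answer: T* = [[0, 8, -1, 8, 2, 11], [-10, 0, -9, 0, -8, 1], [-1, 7, 0, 7, 1, 10], [-10, -2, -9, 0, -8, 1], [-4, 6, -3, 6, 0, 9], [-13, -3, -12, -3, -11, 0]]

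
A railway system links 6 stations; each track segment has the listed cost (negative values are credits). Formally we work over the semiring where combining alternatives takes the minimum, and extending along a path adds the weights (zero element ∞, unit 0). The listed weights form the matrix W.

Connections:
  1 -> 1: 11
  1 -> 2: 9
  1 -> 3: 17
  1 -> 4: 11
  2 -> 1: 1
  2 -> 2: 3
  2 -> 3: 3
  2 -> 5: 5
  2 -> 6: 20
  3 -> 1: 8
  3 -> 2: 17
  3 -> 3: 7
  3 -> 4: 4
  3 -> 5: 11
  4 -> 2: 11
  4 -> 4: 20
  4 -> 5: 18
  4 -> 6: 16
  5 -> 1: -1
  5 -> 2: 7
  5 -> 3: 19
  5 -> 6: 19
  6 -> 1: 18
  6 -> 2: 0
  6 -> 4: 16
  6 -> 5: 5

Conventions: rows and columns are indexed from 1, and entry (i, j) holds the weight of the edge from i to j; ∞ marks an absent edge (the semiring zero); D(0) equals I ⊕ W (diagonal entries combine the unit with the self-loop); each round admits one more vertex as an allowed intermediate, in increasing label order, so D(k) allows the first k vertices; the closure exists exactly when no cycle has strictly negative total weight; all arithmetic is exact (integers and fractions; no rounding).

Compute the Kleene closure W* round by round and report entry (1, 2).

D(0):
  [0, 9, 17, 11, ∞, ∞]
  [1, 0, 3, ∞, 5, 20]
  [8, 17, 0, 4, 11, ∞]
  [∞, 11, ∞, 0, 18, 16]
  [-1, 7, 19, ∞, 0, 19]
  [18, 0, ∞, 16, 5, 0]
D(1):
  [0, 9, 17, 11, ∞, ∞]
  [1, 0, 3, 12, 5, 20]
  [8, 17, 0, 4, 11, ∞]
  [∞, 11, ∞, 0, 18, 16]
  [-1, 7, 16, 10, 0, 19]
  [18, 0, 35, 16, 5, 0]
D(2):
  [0, 9, 12, 11, 14, 29]
  [1, 0, 3, 12, 5, 20]
  [8, 17, 0, 4, 11, 37]
  [12, 11, 14, 0, 16, 16]
  [-1, 7, 10, 10, 0, 19]
  [1, 0, 3, 12, 5, 0]
D(3):
  [0, 9, 12, 11, 14, 29]
  [1, 0, 3, 7, 5, 20]
  [8, 17, 0, 4, 11, 37]
  [12, 11, 14, 0, 16, 16]
  [-1, 7, 10, 10, 0, 19]
  [1, 0, 3, 7, 5, 0]
D(4):
  [0, 9, 12, 11, 14, 27]
  [1, 0, 3, 7, 5, 20]
  [8, 15, 0, 4, 11, 20]
  [12, 11, 14, 0, 16, 16]
  [-1, 7, 10, 10, 0, 19]
  [1, 0, 3, 7, 5, 0]
D(5):
  [0, 9, 12, 11, 14, 27]
  [1, 0, 3, 7, 5, 20]
  [8, 15, 0, 4, 11, 20]
  [12, 11, 14, 0, 16, 16]
  [-1, 7, 10, 10, 0, 19]
  [1, 0, 3, 7, 5, 0]
D(6):
  [0, 9, 12, 11, 14, 27]
  [1, 0, 3, 7, 5, 20]
  [8, 15, 0, 4, 11, 20]
  [12, 11, 14, 0, 16, 16]
  [-1, 7, 10, 10, 0, 19]
  [1, 0, 3, 7, 5, 0]
Answer: W*[1][2] = 9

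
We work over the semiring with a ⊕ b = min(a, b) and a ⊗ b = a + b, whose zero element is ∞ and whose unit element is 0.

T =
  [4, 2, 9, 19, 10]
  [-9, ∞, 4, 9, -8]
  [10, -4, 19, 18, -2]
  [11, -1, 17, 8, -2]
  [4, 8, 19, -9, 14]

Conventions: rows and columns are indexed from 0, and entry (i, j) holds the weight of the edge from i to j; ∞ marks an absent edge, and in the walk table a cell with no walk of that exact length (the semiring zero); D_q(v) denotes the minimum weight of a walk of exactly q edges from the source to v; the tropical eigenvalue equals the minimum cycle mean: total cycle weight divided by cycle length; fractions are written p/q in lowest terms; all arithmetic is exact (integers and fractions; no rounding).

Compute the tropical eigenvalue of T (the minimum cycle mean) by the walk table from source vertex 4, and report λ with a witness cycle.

q=0: [∞, ∞, ∞, ∞, 0]
q=1: [4, 8, 19, -9, 14]
q=2: [-1, -10, 8, -1, -11]
q=3: [-19, -3, -6, -20, -18]
q=4: [-15, -21, -10, -27, -22]
q=5: [-30, -28, -17, -31, -29]
Optimal cycle mean attained by: cycle 1->4->3->1, total (-8) + (-9) + (-1), length 3.
Answer: λ = -6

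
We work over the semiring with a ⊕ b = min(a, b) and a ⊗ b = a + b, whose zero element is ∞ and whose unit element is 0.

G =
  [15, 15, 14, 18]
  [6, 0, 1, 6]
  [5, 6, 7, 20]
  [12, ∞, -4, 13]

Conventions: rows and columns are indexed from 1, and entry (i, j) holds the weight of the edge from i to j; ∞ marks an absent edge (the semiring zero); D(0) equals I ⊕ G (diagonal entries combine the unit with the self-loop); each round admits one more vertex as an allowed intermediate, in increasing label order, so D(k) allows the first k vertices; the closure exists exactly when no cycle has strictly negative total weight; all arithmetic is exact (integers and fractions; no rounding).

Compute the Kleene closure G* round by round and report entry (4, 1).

D(0):
  [0, 15, 14, 18]
  [6, 0, 1, 6]
  [5, 6, 0, 20]
  [12, ∞, -4, 0]
D(1):
  [0, 15, 14, 18]
  [6, 0, 1, 6]
  [5, 6, 0, 20]
  [12, 27, -4, 0]
D(2):
  [0, 15, 14, 18]
  [6, 0, 1, 6]
  [5, 6, 0, 12]
  [12, 27, -4, 0]
D(3):
  [0, 15, 14, 18]
  [6, 0, 1, 6]
  [5, 6, 0, 12]
  [1, 2, -4, 0]
D(4):
  [0, 15, 14, 18]
  [6, 0, 1, 6]
  [5, 6, 0, 12]
  [1, 2, -4, 0]
Answer: G*[4][1] = 1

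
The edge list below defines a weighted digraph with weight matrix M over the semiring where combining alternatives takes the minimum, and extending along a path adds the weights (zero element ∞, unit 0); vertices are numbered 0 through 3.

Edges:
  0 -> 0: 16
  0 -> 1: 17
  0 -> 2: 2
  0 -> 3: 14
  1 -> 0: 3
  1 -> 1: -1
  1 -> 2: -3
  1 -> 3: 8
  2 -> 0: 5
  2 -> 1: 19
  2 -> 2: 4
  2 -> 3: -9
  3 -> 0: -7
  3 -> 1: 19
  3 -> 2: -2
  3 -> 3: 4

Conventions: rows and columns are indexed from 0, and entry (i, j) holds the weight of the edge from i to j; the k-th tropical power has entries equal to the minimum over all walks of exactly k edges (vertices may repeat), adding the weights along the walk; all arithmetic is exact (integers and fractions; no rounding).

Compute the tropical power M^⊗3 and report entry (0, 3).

M^⊗2:
  [7, 16, 6, -7]
  [1, -2, -4, -12]
  [-16, 10, -11, -5]
  [-3, 10, -5, -11]
M^⊗3:
  [-14, 12, -9, -3]
  [-19, -3, -14, -13]
  [-12, 1, -14, -20]
  [-18, 8, -13, -14]
Key observation: the optimum is the walk 0->2->2->3, with weight 2 + 4 + (-9) = -3.
Optimal value attained by: walk 0->2->2->3.
Answer: (M^⊗3)[0][3] = -3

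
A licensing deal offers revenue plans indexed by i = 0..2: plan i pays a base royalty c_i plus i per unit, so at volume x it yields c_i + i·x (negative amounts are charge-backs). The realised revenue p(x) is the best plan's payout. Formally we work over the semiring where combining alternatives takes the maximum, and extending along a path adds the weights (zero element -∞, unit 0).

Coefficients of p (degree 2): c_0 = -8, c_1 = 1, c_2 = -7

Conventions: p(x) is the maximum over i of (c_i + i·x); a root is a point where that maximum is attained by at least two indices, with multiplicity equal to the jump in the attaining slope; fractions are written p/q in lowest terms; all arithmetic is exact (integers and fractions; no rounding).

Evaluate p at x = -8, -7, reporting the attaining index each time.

p(-8) = max(-8+0·(-8)=-8, 1+1·(-8)=-7, -7+2·(-8)=-23) = -7 (attained by i=1)
p(-7) = max(-8+0·(-7)=-8, 1+1·(-7)=-6, -7+2·(-7)=-21) = -6 (attained by i=1)
Answer: p(-8) = -7; p(-7) = -6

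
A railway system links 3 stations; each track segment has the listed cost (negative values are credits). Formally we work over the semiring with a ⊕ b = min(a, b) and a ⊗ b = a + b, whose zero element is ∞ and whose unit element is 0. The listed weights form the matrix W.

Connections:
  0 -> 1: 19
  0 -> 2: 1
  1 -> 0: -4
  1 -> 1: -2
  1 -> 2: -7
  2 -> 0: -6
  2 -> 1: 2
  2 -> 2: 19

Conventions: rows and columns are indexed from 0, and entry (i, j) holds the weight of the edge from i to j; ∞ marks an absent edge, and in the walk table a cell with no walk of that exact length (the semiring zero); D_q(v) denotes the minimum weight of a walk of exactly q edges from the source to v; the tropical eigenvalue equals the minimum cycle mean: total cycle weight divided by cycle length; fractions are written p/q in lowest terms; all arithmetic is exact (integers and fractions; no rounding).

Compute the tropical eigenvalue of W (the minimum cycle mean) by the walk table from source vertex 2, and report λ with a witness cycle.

q=0: [∞, ∞, 0]
q=1: [-6, 2, 19]
q=2: [-2, 0, -5]
q=3: [-11, -3, -7]
Optimal cycle mean attained by: cycle 0->2->0, total 1 + (-6), length 2.
Answer: λ = -5/2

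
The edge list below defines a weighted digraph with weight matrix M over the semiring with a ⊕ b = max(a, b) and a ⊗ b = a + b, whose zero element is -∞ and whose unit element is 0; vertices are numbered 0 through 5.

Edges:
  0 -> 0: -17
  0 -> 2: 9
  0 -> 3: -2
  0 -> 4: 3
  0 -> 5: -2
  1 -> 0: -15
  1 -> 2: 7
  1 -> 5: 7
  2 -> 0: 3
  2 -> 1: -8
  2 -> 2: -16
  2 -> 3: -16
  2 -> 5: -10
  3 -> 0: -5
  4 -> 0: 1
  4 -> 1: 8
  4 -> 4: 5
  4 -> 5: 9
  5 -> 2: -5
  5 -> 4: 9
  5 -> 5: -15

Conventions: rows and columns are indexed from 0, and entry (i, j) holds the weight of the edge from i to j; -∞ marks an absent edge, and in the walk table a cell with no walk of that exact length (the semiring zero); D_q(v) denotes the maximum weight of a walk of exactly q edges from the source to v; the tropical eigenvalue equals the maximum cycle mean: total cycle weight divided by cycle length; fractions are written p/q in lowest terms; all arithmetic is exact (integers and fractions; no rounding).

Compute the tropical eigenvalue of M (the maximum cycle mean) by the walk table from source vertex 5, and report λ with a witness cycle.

q=0: [-∞, -∞, -∞, -∞, -∞, 0]
q=1: [-∞, -∞, -5, -∞, 9, -15]
q=2: [10, 17, -20, -21, 14, 18]
q=3: [15, 22, 24, 8, 27, 24]
q=4: [28, 35, 29, 13, 33, 36]
q=5: [34, 41, 42, 26, 45, 42]
q=6: [46, 53, 48, 32, 51, 54]
Optimal cycle mean attained by: cycle 4->5->4, total 9 + 9, length 2.
Answer: λ = 9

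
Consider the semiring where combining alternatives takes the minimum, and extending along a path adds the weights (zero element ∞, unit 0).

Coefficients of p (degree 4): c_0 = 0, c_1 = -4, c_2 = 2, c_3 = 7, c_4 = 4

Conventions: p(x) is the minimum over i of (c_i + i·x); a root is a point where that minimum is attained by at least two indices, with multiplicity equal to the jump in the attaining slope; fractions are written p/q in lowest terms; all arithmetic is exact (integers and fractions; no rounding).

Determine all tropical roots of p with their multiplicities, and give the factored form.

hull edge (i=0, c=0) to (i=1, c=-4): slope -4, span 1
hull edge (i=1, c=-4) to (i=4, c=4): slope 8/3, span 3
Factored form: p(x) = 4 ⊗ (x ⊕ (-8/3)) ⊗ (x ⊕ (-8/3)) ⊗ (x ⊕ (-8/3)) ⊗ (x ⊕ 4)
Answer: roots = -8/3 (mult 3), 4 (mult 1)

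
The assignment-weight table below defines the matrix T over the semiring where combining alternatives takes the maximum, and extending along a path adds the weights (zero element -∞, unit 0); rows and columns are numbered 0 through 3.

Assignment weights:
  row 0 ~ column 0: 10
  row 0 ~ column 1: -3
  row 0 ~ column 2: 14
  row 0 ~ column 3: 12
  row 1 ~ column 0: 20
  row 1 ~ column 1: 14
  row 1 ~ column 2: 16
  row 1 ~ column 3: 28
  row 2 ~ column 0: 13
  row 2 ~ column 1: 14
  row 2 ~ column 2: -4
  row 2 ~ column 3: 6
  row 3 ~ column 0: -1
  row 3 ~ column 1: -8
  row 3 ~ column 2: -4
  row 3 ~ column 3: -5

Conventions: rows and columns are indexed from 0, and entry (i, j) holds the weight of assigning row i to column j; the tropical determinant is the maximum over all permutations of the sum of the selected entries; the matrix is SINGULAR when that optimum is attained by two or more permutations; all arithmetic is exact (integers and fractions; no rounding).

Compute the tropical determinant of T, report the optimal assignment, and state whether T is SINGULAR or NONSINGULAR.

σ = (0, 1, 2, 3): 10 + 14 + (-4) + (-5) = 15
σ = (0, 1, 3, 2): 10 + 14 + 6 + (-4) = 26
σ = (0, 2, 1, 3): 10 + 16 + 14 + (-5) = 35
σ = (0, 2, 3, 1): 10 + 16 + 6 + (-8) = 24
σ = (0, 3, 1, 2): 10 + 28 + 14 + (-4) = 48
σ = (0, 3, 2, 1): 10 + 28 + (-4) + (-8) = 26
σ = (1, 0, 2, 3): (-3) + 20 + (-4) + (-5) = 8
σ = (1, 0, 3, 2): (-3) + 20 + 6 + (-4) = 19
σ = (1, 2, 0, 3): (-3) + 16 + 13 + (-5) = 21
σ = (1, 2, 3, 0): (-3) + 16 + 6 + (-1) = 18
σ = (1, 3, 0, 2): (-3) + 28 + 13 + (-4) = 34
σ = (1, 3, 2, 0): (-3) + 28 + (-4) + (-1) = 20
σ = (2, 0, 1, 3): 14 + 20 + 14 + (-5) = 43
σ = (2, 0, 3, 1): 14 + 20 + 6 + (-8) = 32
σ = (2, 1, 0, 3): 14 + 14 + 13 + (-5) = 36
σ = (2, 1, 3, 0): 14 + 14 + 6 + (-1) = 33
σ = (2, 3, 0, 1): 14 + 28 + 13 + (-8) = 47
σ = (2, 3, 1, 0): 14 + 28 + 14 + (-1) = 55
σ = (3, 0, 1, 2): 12 + 20 + 14 + (-4) = 42
σ = (3, 0, 2, 1): 12 + 20 + (-4) + (-8) = 20
σ = (3, 1, 0, 2): 12 + 14 + 13 + (-4) = 35
σ = (3, 1, 2, 0): 12 + 14 + (-4) + (-1) = 21
σ = (3, 2, 0, 1): 12 + 16 + 13 + (-8) = 33
σ = (3, 2, 1, 0): 12 + 16 + 14 + (-1) = 41
Optimal value attained by: σ = (2, 3, 1, 0).
Answer: det⊕(T) = 55; verdict: NONSINGULAR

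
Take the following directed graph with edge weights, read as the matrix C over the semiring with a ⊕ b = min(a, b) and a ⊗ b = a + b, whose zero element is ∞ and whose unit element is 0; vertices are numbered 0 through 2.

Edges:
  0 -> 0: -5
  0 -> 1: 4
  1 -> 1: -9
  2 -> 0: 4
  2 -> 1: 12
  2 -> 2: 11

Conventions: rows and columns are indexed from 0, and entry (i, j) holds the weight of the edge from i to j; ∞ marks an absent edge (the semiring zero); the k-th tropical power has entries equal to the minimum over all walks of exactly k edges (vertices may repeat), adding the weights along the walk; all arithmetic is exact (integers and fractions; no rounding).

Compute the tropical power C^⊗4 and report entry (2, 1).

C^⊗2:
  [-10, -5, ∞]
  [∞, -18, ∞]
  [-1, 3, 22]
C^⊗3:
  [-15, -14, ∞]
  [∞, -27, ∞]
  [-6, -6, 33]
C^⊗4:
  [-20, -23, ∞]
  [∞, -36, ∞]
  [-11, -15, 44]
Key observation: the optimum is the walk 2->1->1->1->1, with weight 12 + (-9) + (-9) + (-9) = -15.
Optimal value attained by: walk 2->1->1->1->1.
Answer: (C^⊗4)[2][1] = -15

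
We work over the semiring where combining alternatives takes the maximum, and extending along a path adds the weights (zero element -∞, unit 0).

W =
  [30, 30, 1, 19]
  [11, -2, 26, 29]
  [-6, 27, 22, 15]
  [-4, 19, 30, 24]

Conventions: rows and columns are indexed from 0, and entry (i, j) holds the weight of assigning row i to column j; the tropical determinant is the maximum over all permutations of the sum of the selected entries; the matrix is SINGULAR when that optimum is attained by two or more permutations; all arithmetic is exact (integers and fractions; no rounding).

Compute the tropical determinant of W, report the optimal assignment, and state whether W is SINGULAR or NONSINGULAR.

σ = (0, 1, 2, 3): 30 + (-2) + 22 + 24 = 74
σ = (0, 1, 3, 2): 30 + (-2) + 15 + 30 = 73
σ = (0, 2, 1, 3): 30 + 26 + 27 + 24 = 107
σ = (0, 2, 3, 1): 30 + 26 + 15 + 19 = 90
σ = (0, 3, 1, 2): 30 + 29 + 27 + 30 = 116
σ = (0, 3, 2, 1): 30 + 29 + 22 + 19 = 100
σ = (1, 0, 2, 3): 30 + 11 + 22 + 24 = 87
σ = (1, 0, 3, 2): 30 + 11 + 15 + 30 = 86
σ = (1, 2, 0, 3): 30 + 26 + (-6) + 24 = 74
σ = (1, 2, 3, 0): 30 + 26 + 15 + (-4) = 67
σ = (1, 3, 0, 2): 30 + 29 + (-6) + 30 = 83
σ = (1, 3, 2, 0): 30 + 29 + 22 + (-4) = 77
σ = (2, 0, 1, 3): 1 + 11 + 27 + 24 = 63
σ = (2, 0, 3, 1): 1 + 11 + 15 + 19 = 46
σ = (2, 1, 0, 3): 1 + (-2) + (-6) + 24 = 17
σ = (2, 1, 3, 0): 1 + (-2) + 15 + (-4) = 10
σ = (2, 3, 0, 1): 1 + 29 + (-6) + 19 = 43
σ = (2, 3, 1, 0): 1 + 29 + 27 + (-4) = 53
σ = (3, 0, 1, 2): 19 + 11 + 27 + 30 = 87
σ = (3, 0, 2, 1): 19 + 11 + 22 + 19 = 71
σ = (3, 1, 0, 2): 19 + (-2) + (-6) + 30 = 41
σ = (3, 1, 2, 0): 19 + (-2) + 22 + (-4) = 35
σ = (3, 2, 0, 1): 19 + 26 + (-6) + 19 = 58
σ = (3, 2, 1, 0): 19 + 26 + 27 + (-4) = 68
Optimal value attained by: σ = (0, 3, 1, 2).
Answer: det⊕(W) = 116; verdict: NONSINGULAR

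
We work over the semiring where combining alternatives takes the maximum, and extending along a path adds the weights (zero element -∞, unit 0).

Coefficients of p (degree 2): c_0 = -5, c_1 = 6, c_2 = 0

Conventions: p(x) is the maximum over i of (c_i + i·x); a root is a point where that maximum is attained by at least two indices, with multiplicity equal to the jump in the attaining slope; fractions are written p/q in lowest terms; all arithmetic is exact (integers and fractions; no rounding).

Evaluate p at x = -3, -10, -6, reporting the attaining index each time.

p(-3) = max(-5+0·(-3)=-5, 6+1·(-3)=3, 0+2·(-3)=-6) = 3 (attained by i=1)
p(-10) = max(-5+0·(-10)=-5, 6+1·(-10)=-4, 0+2·(-10)=-20) = -4 (attained by i=1)
p(-6) = max(-5+0·(-6)=-5, 6+1·(-6)=0, 0+2·(-6)=-12) = 0 (attained by i=1)
Answer: p(-3) = 3; p(-10) = -4; p(-6) = 0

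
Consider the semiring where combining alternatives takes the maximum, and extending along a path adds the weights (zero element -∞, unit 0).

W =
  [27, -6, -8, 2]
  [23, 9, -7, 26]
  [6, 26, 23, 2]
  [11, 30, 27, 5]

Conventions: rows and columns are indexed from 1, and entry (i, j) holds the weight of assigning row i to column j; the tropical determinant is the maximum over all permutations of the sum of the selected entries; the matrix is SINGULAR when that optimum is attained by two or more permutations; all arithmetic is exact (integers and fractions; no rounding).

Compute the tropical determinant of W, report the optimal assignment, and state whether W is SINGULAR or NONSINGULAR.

σ = (1, 2, 3, 4): 27 + 9 + 23 + 5 = 64
σ = (1, 2, 4, 3): 27 + 9 + 2 + 27 = 65
σ = (1, 3, 2, 4): 27 + (-7) + 26 + 5 = 51
σ = (1, 3, 4, 2): 27 + (-7) + 2 + 30 = 52
σ = (1, 4, 2, 3): 27 + 26 + 26 + 27 = 106
σ = (1, 4, 3, 2): 27 + 26 + 23 + 30 = 106
σ = (2, 1, 3, 4): (-6) + 23 + 23 + 5 = 45
σ = (2, 1, 4, 3): (-6) + 23 + 2 + 27 = 46
σ = (2, 3, 1, 4): (-6) + (-7) + 6 + 5 = -2
σ = (2, 3, 4, 1): (-6) + (-7) + 2 + 11 = 0
σ = (2, 4, 1, 3): (-6) + 26 + 6 + 27 = 53
σ = (2, 4, 3, 1): (-6) + 26 + 23 + 11 = 54
σ = (3, 1, 2, 4): (-8) + 23 + 26 + 5 = 46
σ = (3, 1, 4, 2): (-8) + 23 + 2 + 30 = 47
σ = (3, 2, 1, 4): (-8) + 9 + 6 + 5 = 12
σ = (3, 2, 4, 1): (-8) + 9 + 2 + 11 = 14
σ = (3, 4, 1, 2): (-8) + 26 + 6 + 30 = 54
σ = (3, 4, 2, 1): (-8) + 26 + 26 + 11 = 55
σ = (4, 1, 2, 3): 2 + 23 + 26 + 27 = 78
σ = (4, 1, 3, 2): 2 + 23 + 23 + 30 = 78
σ = (4, 2, 1, 3): 2 + 9 + 6 + 27 = 44
σ = (4, 2, 3, 1): 2 + 9 + 23 + 11 = 45
σ = (4, 3, 1, 2): 2 + (-7) + 6 + 30 = 31
σ = (4, 3, 2, 1): 2 + (-7) + 26 + 11 = 32
Optimal value attained by: σ = (1, 4, 2, 3).
Answer: det⊕(W) = 106; verdict: SINGULAR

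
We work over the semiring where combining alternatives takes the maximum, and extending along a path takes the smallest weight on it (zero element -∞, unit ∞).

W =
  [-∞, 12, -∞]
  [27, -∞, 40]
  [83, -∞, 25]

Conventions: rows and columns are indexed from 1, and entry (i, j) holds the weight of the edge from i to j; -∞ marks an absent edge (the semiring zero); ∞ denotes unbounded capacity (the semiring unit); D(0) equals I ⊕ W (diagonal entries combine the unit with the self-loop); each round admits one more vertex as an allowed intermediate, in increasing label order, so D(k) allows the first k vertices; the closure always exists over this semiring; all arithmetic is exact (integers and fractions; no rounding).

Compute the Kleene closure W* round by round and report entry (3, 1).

D(0):
  [∞, 12, -∞]
  [27, ∞, 40]
  [83, -∞, ∞]
D(1):
  [∞, 12, -∞]
  [27, ∞, 40]
  [83, 12, ∞]
D(2):
  [∞, 12, 12]
  [27, ∞, 40]
  [83, 12, ∞]
D(3):
  [∞, 12, 12]
  [40, ∞, 40]
  [83, 12, ∞]
Answer: W*[3][1] = 83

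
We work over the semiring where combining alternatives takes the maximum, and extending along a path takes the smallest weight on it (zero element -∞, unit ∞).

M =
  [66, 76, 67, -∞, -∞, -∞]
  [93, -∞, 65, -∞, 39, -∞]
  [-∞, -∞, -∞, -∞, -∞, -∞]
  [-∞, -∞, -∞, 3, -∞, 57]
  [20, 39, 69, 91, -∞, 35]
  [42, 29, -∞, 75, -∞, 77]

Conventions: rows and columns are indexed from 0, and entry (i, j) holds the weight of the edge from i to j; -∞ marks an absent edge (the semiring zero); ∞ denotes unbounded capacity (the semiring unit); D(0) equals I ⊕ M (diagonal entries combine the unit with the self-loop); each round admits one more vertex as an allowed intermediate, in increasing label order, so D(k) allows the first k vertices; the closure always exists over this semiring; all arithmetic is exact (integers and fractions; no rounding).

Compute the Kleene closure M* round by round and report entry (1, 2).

D(0):
  [∞, 76, 67, -∞, -∞, -∞]
  [93, ∞, 65, -∞, 39, -∞]
  [-∞, -∞, ∞, -∞, -∞, -∞]
  [-∞, -∞, -∞, ∞, -∞, 57]
  [20, 39, 69, 91, ∞, 35]
  [42, 29, -∞, 75, -∞, ∞]
D(1):
  [∞, 76, 67, -∞, -∞, -∞]
  [93, ∞, 67, -∞, 39, -∞]
  [-∞, -∞, ∞, -∞, -∞, -∞]
  [-∞, -∞, -∞, ∞, -∞, 57]
  [20, 39, 69, 91, ∞, 35]
  [42, 42, 42, 75, -∞, ∞]
D(2):
  [∞, 76, 67, -∞, 39, -∞]
  [93, ∞, 67, -∞, 39, -∞]
  [-∞, -∞, ∞, -∞, -∞, -∞]
  [-∞, -∞, -∞, ∞, -∞, 57]
  [39, 39, 69, 91, ∞, 35]
  [42, 42, 42, 75, 39, ∞]
D(3):
  [∞, 76, 67, -∞, 39, -∞]
  [93, ∞, 67, -∞, 39, -∞]
  [-∞, -∞, ∞, -∞, -∞, -∞]
  [-∞, -∞, -∞, ∞, -∞, 57]
  [39, 39, 69, 91, ∞, 35]
  [42, 42, 42, 75, 39, ∞]
D(4):
  [∞, 76, 67, -∞, 39, -∞]
  [93, ∞, 67, -∞, 39, -∞]
  [-∞, -∞, ∞, -∞, -∞, -∞]
  [-∞, -∞, -∞, ∞, -∞, 57]
  [39, 39, 69, 91, ∞, 57]
  [42, 42, 42, 75, 39, ∞]
D(5):
  [∞, 76, 67, 39, 39, 39]
  [93, ∞, 67, 39, 39, 39]
  [-∞, -∞, ∞, -∞, -∞, -∞]
  [-∞, -∞, -∞, ∞, -∞, 57]
  [39, 39, 69, 91, ∞, 57]
  [42, 42, 42, 75, 39, ∞]
D(6):
  [∞, 76, 67, 39, 39, 39]
  [93, ∞, 67, 39, 39, 39]
  [-∞, -∞, ∞, -∞, -∞, -∞]
  [42, 42, 42, ∞, 39, 57]
  [42, 42, 69, 91, ∞, 57]
  [42, 42, 42, 75, 39, ∞]
Answer: M*[1][2] = 67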